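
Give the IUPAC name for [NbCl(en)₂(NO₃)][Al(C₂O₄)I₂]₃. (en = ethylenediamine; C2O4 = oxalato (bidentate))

Aluminium is always +3 in its complexes; the anion's ligand charges sum to -4, so the complex anion is 1−.
With 3 anions per cation, the cation must be 3×1 = 3+.
Cation: ligand charges sum to -2; for the ion to be 3+, Nb = +5.

chlorobis(ethylenediamine)nitratoniobium(V) diiodooxalatoaluminate(III)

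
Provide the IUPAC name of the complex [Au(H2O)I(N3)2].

aquadiazidoiodogold(III)

There is no counter-ion, so the complex is neutral overall.
Ligand charges: 1×iodo (-1 each), 2×azido (-1 each), 1×aqua (neutral); total -3. So Au + (-3) = 0, giving Au = +3.
Ligands are named alphabetically: aqua before azido before iodo.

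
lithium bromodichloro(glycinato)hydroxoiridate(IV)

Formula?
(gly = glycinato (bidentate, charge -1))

Li[IrBrCl2(gly)(OH)]

Ligands: 1 bromo (Br, -1), 1 glycinato (gly, -1), 1 hydroxo (OH, -1), 2 chloro (Cl, -1). Ligand charge sum = -5.
With Ir in oxidation state +4, the complex ion is [Ir...]^1−.
Charge balance with lithium (+1) requires 1 complex ion per 1 lithium.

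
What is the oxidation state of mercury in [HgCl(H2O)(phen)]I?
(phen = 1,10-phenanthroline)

1 iodide outside the brackets (-1 each) → the complex ion is 1+.
Ligand charges: 1×H2O neutral; 1×phen neutral; 1×Cl = -1; sum -1.
Hg + (-1) = 1+ ⇒ Hg is +2.

+2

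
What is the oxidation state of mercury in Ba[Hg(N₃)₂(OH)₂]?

1 barium outside the brackets (+2 each) → the complex ion is 2−.
Ligand charges: 2×OH = -2; 2×N3 = -2; sum -4.
Hg + (-4) = 2− ⇒ Hg is +2.

+2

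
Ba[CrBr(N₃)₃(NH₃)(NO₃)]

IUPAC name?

barium amminetriazidobromonitratochromate(III)

The 1 barium counter-ion carries a total charge of +2, so each complex ion is 2−.
Ligand charges: 1×ammine (neutral), 3×azido (-1 each), 1×nitrato (-1 each), 1×bromo (-1 each); total -5. So Cr + (-5) = 2−, giving Cr = +3.
Ligands are named alphabetically: ammine before azido before bromo before nitrato.
The complex ion is anionic, so chromium takes the -ate form chromate(III).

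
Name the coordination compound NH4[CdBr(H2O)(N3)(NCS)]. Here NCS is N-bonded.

ammonium aquaazidobromoisothiocyanatocadmate(II)

The 1 ammonium counter-ion carries a total charge of +1, so each complex ion is 1−.
Ligand charges: 1×bromo (-1 each), 1×isothiocyanato (-1 each), 1×aqua (neutral), 1×azido (-1 each); total -3. So Cd + (-3) = 1−, giving Cd = +2.
Ligands are named alphabetically: aqua before azido before bromo before isothiocyanato.
The complex ion is anionic, so cadmium takes the -ate form cadmate(II).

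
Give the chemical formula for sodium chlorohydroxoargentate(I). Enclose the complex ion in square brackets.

Na[AgCl(OH)]

Ligands: 1 chloro (Cl, -1), 1 hydroxo (OH, -1). Ligand charge sum = -2.
With Ag in oxidation state +1, the complex ion is [Ag...]^1−.
Charge balance with sodium (+1) requires 1 complex ion per 1 sodium.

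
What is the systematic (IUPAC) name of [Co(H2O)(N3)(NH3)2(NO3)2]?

diammineaquaazidodinitratocobalt(III)

There is no counter-ion, so the complex is neutral overall.
Ligand charges: 2×nitrato (-1 each), 2×ammine (neutral), 1×azido (-1 each), 1×aqua (neutral); total -3. So Co + (-3) = 0, giving Co = +3.
Ligands are named alphabetically: ammine before aqua before azido before nitrato.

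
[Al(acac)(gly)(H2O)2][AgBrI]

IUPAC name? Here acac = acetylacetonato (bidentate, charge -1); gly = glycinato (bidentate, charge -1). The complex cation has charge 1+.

(acetylacetonato)diaqua(glycinato)aluminium(III) bromoiodoargentate(I)

The complex cation is given as 1+; its ligand charges sum to -2, so Al = +3.
A 1:1 salt means the anion carries the equal and opposite charge, 1−.
Anion: ligand charges sum to -2; for the ion to be 1−, Ag = +1.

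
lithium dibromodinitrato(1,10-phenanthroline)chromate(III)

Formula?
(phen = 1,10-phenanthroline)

Li[CrBr2(NO3)2(phen)]

Ligands: 1 1,10-phenanthroline (phen, neutral), 2 nitrato (NO3, -1), 2 bromo (Br, -1). Ligand charge sum = -4.
With Cr in oxidation state +3, the complex ion is [Cr...]^1−.
Charge balance with lithium (+1) requires 1 complex ion per 1 lithium.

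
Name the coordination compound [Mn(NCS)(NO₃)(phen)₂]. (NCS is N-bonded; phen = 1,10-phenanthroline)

isothiocyanatonitratobis(1,10-phenanthroline)manganese(II)

There is no counter-ion, so the complex is neutral overall.
Ligand charges: 1×nitrato (-1 each), 1×isothiocyanato (-1 each), 2×1,10-phenanthroline (neutral); total -2. So Mn + (-2) = 0, giving Mn = +2.
Ligands are named alphabetically: isothiocyanato before nitrato before phenanthroline.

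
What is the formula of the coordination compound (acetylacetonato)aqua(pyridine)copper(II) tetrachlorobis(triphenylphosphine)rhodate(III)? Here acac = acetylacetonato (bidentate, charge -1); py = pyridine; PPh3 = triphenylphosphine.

Cation [Cu…]: ligand charges -1, Cu(II) ⇒ ion charge 1+.
Anion [Rh…]: ligand charges -4, Rh(III) ⇒ ion charge 1−.
One 1+ cation balances one 1− anion.

[Cu(acac)(H2O)(py)][RhCl4(PPh3)2]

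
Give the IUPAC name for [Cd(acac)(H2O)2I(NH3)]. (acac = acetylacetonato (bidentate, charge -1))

There is no counter-ion, so the complex is neutral overall.
Ligand charges: 1×acetylacetonato (-1 each), 1×iodo (-1 each), 1×ammine (neutral), 2×aqua (neutral); total -2. So Cd + (-2) = 0, giving Cd = +2.
Ligands are named alphabetically: acetylacetonato before ammine before aqua before iodo.

(acetylacetonato)amminediaquaiodocadmium(II)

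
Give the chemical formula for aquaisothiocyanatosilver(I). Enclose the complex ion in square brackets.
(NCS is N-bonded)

[Ag(H2O)(NCS)]

Ligands: 1 aqua (H2O, neutral), 1 isothiocyanato (NCS, -1). Ligand charge sum = -1.
With Ag in oxidation state +1, the complex ion is [Ag...].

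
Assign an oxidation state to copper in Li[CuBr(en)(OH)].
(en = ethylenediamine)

+1

1 lithium outside the brackets (+1 each) → the complex ion is 1−.
Ligand charges: 1×Br = -1; 1×OH = -1; 1×en neutral; sum -2.
Cu + (-2) = 1− ⇒ Cu is +1.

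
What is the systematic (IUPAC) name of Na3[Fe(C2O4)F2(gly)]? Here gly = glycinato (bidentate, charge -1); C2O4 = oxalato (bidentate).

The 3 sodium counter-ions carry a total charge of +3, so each complex ion is 3−.
Ligand charges: 1×glycinato (-1 each), 2×fluoro (-1 each), 1×oxalato (-2 each); total -5. So Fe + (-5) = 3−, giving Fe = +2.
Ligands are named alphabetically: fluoro before glycinato before oxalato.
The complex ion is anionic, so iron takes the -ate form ferrate(II).

sodium difluoro(glycinato)oxalatoferrate(II)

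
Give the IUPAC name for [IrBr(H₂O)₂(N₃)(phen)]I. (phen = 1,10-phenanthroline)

diaquaazidobromo(1,10-phenanthroline)iridium(III) iodide

The 1 iodide counter-ion carries a total charge of -1, so each complex ion is 1+.
Ligand charges: 1×bromo (-1 each), 1×azido (-1 each), 1×1,10-phenanthroline (neutral), 2×aqua (neutral); total -2. So Ir + (-2) = 1+, giving Ir = +3.
Ligands are named alphabetically: aqua before azido before bromo before phenanthroline.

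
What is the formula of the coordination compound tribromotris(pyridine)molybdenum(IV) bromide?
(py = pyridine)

Ligands: 3 bromo (Br, -1), 3 pyridine (py, neutral). Ligand charge sum = -3.
With Mo in oxidation state +4, the complex ion is [Mo...]^1+.
Charge balance with bromide (-1) requires 1 complex ion per 1 bromide.

[MoBr3(py)3]Br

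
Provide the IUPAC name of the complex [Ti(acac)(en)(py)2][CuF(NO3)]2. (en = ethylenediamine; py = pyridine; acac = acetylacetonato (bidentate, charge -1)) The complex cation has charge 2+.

(acetylacetonato)(ethylenediamine)bis(pyridine)titanium(III) fluoronitratocuprate(I)

Both ions are complex: the cation is named first with the plain metal name, the anion second with the -ate form; each ion's ligands are alphabetised independently.
The complex cation is given as 2+; its ligand charges sum to -1, so Ti = +3.
With 2 anions per cation, each anion must be 2/2 = 1−.
Anion: ligand charges sum to -2; for the ion to be 1−, Cu = +1.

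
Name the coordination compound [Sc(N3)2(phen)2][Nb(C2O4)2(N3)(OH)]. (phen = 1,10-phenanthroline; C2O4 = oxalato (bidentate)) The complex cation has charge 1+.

diazidobis(1,10-phenanthroline)scandium(III) azidohydroxodioxalatoniobate(V)

The complex cation is given as 1+; its ligand charges sum to -2, so Sc = +3.
A 1:1 salt means the anion carries the equal and opposite charge, 1−.
Anion: ligand charges sum to -6; for the ion to be 1−, Nb = +5.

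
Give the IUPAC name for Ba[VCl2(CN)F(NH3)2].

barium diamminedichlorocyanofluorovanadate(II)

The 1 barium counter-ion carries a total charge of +2, so each complex ion is 2−.
Ligand charges: 1×cyano (-1 each), 1×fluoro (-1 each), 2×chloro (-1 each), 2×ammine (neutral); total -4. So V + (-4) = 2−, giving V = +2.
Ligands are named alphabetically: ammine before chloro before cyano before fluoro.
The complex ion is anionic, so vanadium takes the -ate form vanadate(II).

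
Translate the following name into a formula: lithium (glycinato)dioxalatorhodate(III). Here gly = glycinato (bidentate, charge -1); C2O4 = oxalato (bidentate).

Ligands: 1 glycinato (gly, -1), 2 oxalato (C2O4, -2). Ligand charge sum = -5.
With Rh in oxidation state +3, the complex ion is [Rh...]^2−.
Charge balance with lithium (+1) requires 1 complex ion per 2 lithium.

Li2[Rh(C2O4)2(gly)]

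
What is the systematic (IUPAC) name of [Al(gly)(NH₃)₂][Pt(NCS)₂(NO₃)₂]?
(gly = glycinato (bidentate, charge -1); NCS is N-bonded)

diammine(glycinato)aluminium(III) diisothiocyanatodinitratoplatinate(II)

Both ions are complex: the cation is named first with the plain metal name, the anion second with the -ate form; each ion's ligands are alphabetised independently.
Aluminium is always +3 in its complexes; the cation's ligand charges sum to -1, so the complex cation is 2+.
A 1:1 salt means the anion carries the equal and opposite charge, 2−.
Anion: ligand charges sum to -4; for the ion to be 2−, Pt = +2.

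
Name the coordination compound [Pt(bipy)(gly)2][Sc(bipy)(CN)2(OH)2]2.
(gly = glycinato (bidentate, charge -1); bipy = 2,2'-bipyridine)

(2,2'-bipyridine)bis(glycinato)platinum(IV) (2,2'-bipyridine)dicyanodihydroxoscandate(III)

Both ions are complex: the cation is named first with the plain metal name, the anion second with the -ate form; each ion's ligands are alphabetised independently.
Scandium is always +3 in its complexes; the anion's ligand charges sum to -4, so the complex anion is 1−.
With 2 anions per cation, the cation must be 2×1 = 2+.
Cation: ligand charges sum to -2; for the ion to be 2+, Pt = +4.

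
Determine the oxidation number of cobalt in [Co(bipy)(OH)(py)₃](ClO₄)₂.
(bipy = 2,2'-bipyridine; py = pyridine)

2 perchlorate outside the brackets (-1 each) → the complex ion is 2+.
Ligand charges: 1×bipy neutral; 3×py neutral; 1×OH = -1; sum -1.
Co + (-1) = 2+ ⇒ Co is +3.

+3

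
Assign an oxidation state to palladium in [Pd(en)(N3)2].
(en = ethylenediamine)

+2

No counter-ion: the bracketed complex is neutral.
Ligand charges: 2×N3 = -2; 1×en neutral; sum -2.
Pd + (-2) = 0 ⇒ Pd is +2.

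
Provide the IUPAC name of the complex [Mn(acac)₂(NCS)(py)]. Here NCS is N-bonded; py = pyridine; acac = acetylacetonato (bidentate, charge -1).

bis(acetylacetonato)isothiocyanato(pyridine)manganese(III)

There is no counter-ion, so the complex is neutral overall.
Ligand charges: 1×isothiocyanato (-1 each), 1×pyridine (neutral), 2×acetylacetonato (-1 each); total -3. So Mn + (-3) = 0, giving Mn = +3.
Ligands are named alphabetically: acetylacetonato before isothiocyanato before pyridine.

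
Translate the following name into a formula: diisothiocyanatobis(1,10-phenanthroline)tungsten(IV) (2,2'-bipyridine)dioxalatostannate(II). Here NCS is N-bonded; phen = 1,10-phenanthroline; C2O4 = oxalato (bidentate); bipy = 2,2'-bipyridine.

[W(NCS)2(phen)2][Sn(bipy)(C2O4)2]

Cation [W…]: ligand charges -2, W(IV) ⇒ ion charge 2+.
Anion [Sn…]: ligand charges -4, Sn(II) ⇒ ion charge 2−.
One 2+ cation balances one 2− anion.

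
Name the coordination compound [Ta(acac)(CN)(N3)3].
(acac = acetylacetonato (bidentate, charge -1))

There is no counter-ion, so the complex is neutral overall.
Ligand charges: 3×azido (-1 each), 1×acetylacetonato (-1 each), 1×cyano (-1 each); total -5. So Ta + (-5) = 0, giving Ta = +5.
Ligands are named alphabetically: acetylacetonato before azido before cyano.

(acetylacetonato)triazidocyanotantalum(V)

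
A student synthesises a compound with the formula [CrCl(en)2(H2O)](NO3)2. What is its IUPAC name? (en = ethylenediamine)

aquachlorobis(ethylenediamine)chromium(III) nitrate

The 2 nitrate counter-ions carry a total charge of -2, so each complex ion is 2+.
Ligand charges: 1×chloro (-1 each), 2×ethylenediamine (neutral), 1×aqua (neutral); total -1. So Cr + (-1) = 2+, giving Cr = +3.
Ligands are named alphabetically: aqua before chloro before ethylenediamine.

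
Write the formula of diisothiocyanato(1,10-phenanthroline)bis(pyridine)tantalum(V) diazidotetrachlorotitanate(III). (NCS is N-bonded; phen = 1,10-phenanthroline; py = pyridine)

Cation [Ta…]: ligand charges -2, Ta(V) ⇒ ion charge 3+.
Anion [Ti…]: ligand charges -6, Ti(III) ⇒ ion charge 3−.
One 3+ cation balances one 3− anion.

[Ta(NCS)2(phen)(py)2][TiCl4(N3)2]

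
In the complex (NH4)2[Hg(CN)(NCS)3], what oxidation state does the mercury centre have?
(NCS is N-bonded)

2 ammonium outside the brackets (+1 each) → the complex ion is 2−.
Ligand charges: 1×CN = -1; 3×NCS = -3; sum -4.
Hg + (-4) = 2− ⇒ Hg is +2.

+2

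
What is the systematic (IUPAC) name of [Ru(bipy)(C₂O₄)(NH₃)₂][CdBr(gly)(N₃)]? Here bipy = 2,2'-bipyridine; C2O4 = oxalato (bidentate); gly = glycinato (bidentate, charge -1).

Cadmium is always +2 in its complexes; the anion's ligand charges sum to -3, so the complex anion is 1−.
A 1:1 salt means the cation carries the equal and opposite charge, 1+.
Cation: ligand charges sum to -2; for the ion to be 1+, Ru = +3.

diammine(2,2'-bipyridine)oxalatoruthenium(III) azidobromo(glycinato)cadmate(II)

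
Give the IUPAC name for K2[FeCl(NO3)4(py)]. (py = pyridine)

potassium chlorotetranitrato(pyridine)ferrate(III)

The 2 potassium counter-ions carry a total charge of +2, so each complex ion is 2−.
Ligand charges: 4×nitrato (-1 each), 1×chloro (-1 each), 1×pyridine (neutral); total -5. So Fe + (-5) = 2−, giving Fe = +3.
Ligands are named alphabetically: chloro before nitrato before pyridine.
The complex ion is anionic, so iron takes the -ate form ferrate(III).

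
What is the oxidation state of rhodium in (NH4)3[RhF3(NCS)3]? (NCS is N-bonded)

3 ammonium outside the brackets (+1 each) → the complex ion is 3−.
Ligand charges: 3×NCS = -3; 3×F = -3; sum -6.
Rh + (-6) = 3− ⇒ Rh is +3.

+3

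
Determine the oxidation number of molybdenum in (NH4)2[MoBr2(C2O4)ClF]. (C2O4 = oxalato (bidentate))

+4

2 ammonium outside the brackets (+1 each) → the complex ion is 2−.
Ligand charges: 1×Cl = -1; 1×F = -1; 2×Br = -2; 1×C2O4 = -2; sum -6.
Mo + (-6) = 2− ⇒ Mo is +4.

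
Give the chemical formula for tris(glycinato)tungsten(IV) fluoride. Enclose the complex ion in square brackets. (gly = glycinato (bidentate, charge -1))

[W(gly)3]F

Ligands: 3 glycinato (gly, -1). Ligand charge sum = -3.
With W in oxidation state +4, the complex ion is [W...]^1+.
Charge balance with fluoride (-1) requires 1 complex ion per 1 fluoride.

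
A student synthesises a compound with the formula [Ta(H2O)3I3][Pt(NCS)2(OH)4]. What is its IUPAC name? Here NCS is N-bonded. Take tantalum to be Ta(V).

triaquatriiodotantalum(V) tetrahydroxodiisothiocyanatoplatinate(IV)

Both ions are complex: the cation is named first with the plain metal name, the anion second with the -ate form; each ion's ligands are alphabetised independently.
Ta is given as +5; the cation's ligand charges sum to -3, so the complex cation is 2+.
A 1:1 salt means the anion carries the equal and opposite charge, 2−.
Anion: ligand charges sum to -6; for the ion to be 2−, Pt = +4.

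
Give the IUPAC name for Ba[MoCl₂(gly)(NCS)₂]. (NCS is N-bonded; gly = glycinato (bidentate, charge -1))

barium dichloro(glycinato)diisothiocyanatomolybdate(III)

The 1 barium counter-ion carries a total charge of +2, so each complex ion is 2−.
Ligand charges: 2×isothiocyanato (-1 each), 1×glycinato (-1 each), 2×chloro (-1 each); total -5. So Mo + (-5) = 2−, giving Mo = +3.
The complex ion is anionic, so molybdenum takes the -ate form molybdate(III).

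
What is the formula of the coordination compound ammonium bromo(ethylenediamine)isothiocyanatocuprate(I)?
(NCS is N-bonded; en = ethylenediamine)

Ligands: 1 bromo (Br, -1), 1 isothiocyanato (NCS, -1), 1 ethylenediamine (en, neutral). Ligand charge sum = -2.
Charge balance with ammonium (+1) requires 1 complex ion per 1 ammonium.

NH4[CuBr(en)(NCS)]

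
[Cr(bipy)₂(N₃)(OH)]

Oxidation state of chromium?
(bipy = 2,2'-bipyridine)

No counter-ion: the bracketed complex is neutral.
Ligand charges: 1×N3 = -1; 2×bipy neutral; 1×OH = -1; sum -2.
Cr + (-2) = 0 ⇒ Cr is +2.

+2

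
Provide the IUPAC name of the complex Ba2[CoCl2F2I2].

barium dichlorodifluorodiiodocobaltate(II)

The 2 barium counter-ions carry a total charge of +4, so each complex ion is 4−.
Ligand charges: 2×iodo (-1 each), 2×chloro (-1 each), 2×fluoro (-1 each); total -6. So Co + (-6) = 4−, giving Co = +2.
Ligands are named alphabetically: chloro before fluoro before iodo.
The complex ion is anionic, so cobalt takes the -ate form cobaltate(II).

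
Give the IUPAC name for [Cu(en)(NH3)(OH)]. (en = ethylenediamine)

There is no counter-ion, so the complex is neutral overall.
Ligand charges: 1×ammine (neutral), 1×ethylenediamine (neutral), 1×hydroxo (-1 each); total -1. So Cu + (-1) = 0, giving Cu = +1.
Ligands are named alphabetically: ammine before ethylenediamine before hydroxo.

ammine(ethylenediamine)hydroxocopper(I)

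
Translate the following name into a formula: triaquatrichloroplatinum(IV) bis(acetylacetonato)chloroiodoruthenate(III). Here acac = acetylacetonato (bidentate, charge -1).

Cation [Pt…]: ligand charges -3, Pt(IV) ⇒ ion charge 1+.
Anion [Ru…]: ligand charges -4, Ru(III) ⇒ ion charge 1−.

[PtCl3(H2O)3][Ru(acac)2ClI]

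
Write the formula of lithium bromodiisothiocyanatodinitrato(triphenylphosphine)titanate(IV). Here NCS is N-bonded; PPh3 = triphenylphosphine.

Ligands: 2 isothiocyanato (NCS, -1), 1 bromo (Br, -1), 2 nitrato (NO3, -1), 1 triphenylphosphine (PPh3, neutral). Ligand charge sum = -5.
With Ti in oxidation state +4, the complex ion is [Ti...]^1−.
Charge balance with lithium (+1) requires 1 complex ion per 1 lithium.

Li[TiBr(NCS)2(NO3)2(PPh3)]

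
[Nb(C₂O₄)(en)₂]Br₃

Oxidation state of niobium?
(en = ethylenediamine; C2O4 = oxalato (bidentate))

3 bromide outside the brackets (-1 each) → the complex ion is 3+.
Ligand charges: 2×en neutral; 1×C2O4 = -2; sum -2.
Nb + (-2) = 3+ ⇒ Nb is +5.

+5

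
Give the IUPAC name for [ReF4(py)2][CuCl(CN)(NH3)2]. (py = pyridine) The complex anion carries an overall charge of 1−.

Both ions are complex: the cation is named first with the plain metal name, the anion second with the -ate form; each ion's ligands are alphabetised independently.
The complex anion is given as 1−; its ligand charges sum to -2, so Cu = +1.
A 1:1 salt means the cation carries the equal and opposite charge, 1+.
Cation: ligand charges sum to -4; for the ion to be 1+, Re = +5.

tetrafluorobis(pyridine)rhenium(V) diamminechlorocyanocuprate(I)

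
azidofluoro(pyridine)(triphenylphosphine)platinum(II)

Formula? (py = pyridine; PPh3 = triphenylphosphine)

Ligands: 1 fluoro (F, -1), 1 pyridine (py, neutral), 1 triphenylphosphine (PPh3, neutral), 1 azido (N3, -1). Ligand charge sum = -2.
With Pt in oxidation state +2, the complex ion is [Pt...].

[PtF(N3)(PPh3)(py)]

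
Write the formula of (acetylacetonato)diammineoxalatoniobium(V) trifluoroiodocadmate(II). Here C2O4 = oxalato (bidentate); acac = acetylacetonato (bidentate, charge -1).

[Nb(acac)(C2O4)(NH3)2][CdF3I]

Cation [Nb…]: ligand charges -3, Nb(V) ⇒ ion charge 2+.
Anion [Cd…]: ligand charges -4, Cd(II) ⇒ ion charge 2−.
One 2+ cation balances one 2− anion.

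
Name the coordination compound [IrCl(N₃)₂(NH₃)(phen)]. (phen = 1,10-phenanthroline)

There is no counter-ion, so the complex is neutral overall.
Ligand charges: 1×1,10-phenanthroline (neutral), 1×ammine (neutral), 1×chloro (-1 each), 2×azido (-1 each); total -3. So Ir + (-3) = 0, giving Ir = +3.
Ligands are named alphabetically: ammine before azido before chloro before phenanthroline.

amminediazidochloro(1,10-phenanthroline)iridium(III)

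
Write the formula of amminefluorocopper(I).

[CuF(NH3)]

Ligands: 1 ammine (NH3, neutral), 1 fluoro (F, -1). Ligand charge sum = -1.
With Cu in oxidation state +1, the complex ion is [Cu...].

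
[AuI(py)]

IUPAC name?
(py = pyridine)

There is no counter-ion, so the complex is neutral overall.
Ligand charges: 1×iodo (-1 each), 1×pyridine (neutral); total -1. So Au + (-1) = 0, giving Au = +1.
Ligands are named alphabetically: iodo before pyridine.

iodo(pyridine)gold(I)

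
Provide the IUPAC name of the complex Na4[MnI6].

sodium hexaiodomanganate(II)

The 4 sodium counter-ions carry a total charge of +4, so each complex ion is 4−.
Ligand charges: 6×iodo (-1 each); total -6. So Mn + (-6) = 4−, giving Mn = +2.
The complex ion is anionic, so manganese takes the -ate form manganate(II).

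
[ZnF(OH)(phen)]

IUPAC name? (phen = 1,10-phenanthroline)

There is no counter-ion, so the complex is neutral overall.
Ligand charges: 1×fluoro (-1 each), 1×1,10-phenanthroline (neutral), 1×hydroxo (-1 each); total -2. So Zn + (-2) = 0, giving Zn = +2.
Ligands are named alphabetically: fluoro before hydroxo before phenanthroline.

fluorohydroxo(1,10-phenanthroline)zinc(II)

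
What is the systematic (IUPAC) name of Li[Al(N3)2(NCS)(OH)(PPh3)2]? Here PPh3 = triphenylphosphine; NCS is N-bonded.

lithium diazidohydroxoisothiocyanatobis(triphenylphosphine)aluminate(III)

The 1 lithium counter-ion carries a total charge of +1, so each complex ion is 1−.
Ligand charges: 2×triphenylphosphine (neutral), 2×azido (-1 each), 1×isothiocyanato (-1 each), 1×hydroxo (-1 each); total -4. So Al + (-4) = 1−, giving Al = +3.
The complex ion is anionic, so aluminium takes the -ate form aluminate(III).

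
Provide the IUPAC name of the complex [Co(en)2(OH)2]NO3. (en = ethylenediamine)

The 1 nitrate counter-ion carries a total charge of -1, so each complex ion is 1+.
Ligand charges: 2×hydroxo (-1 each), 2×ethylenediamine (neutral); total -2. So Co + (-2) = 1+, giving Co = +3.
Ligands are named alphabetically: ethylenediamine before hydroxo.

bis(ethylenediamine)dihydroxocobalt(III) nitrate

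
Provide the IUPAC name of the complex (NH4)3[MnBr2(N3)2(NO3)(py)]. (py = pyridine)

The 3 ammonium counter-ions carry a total charge of +3, so each complex ion is 3−.
Ligand charges: 2×bromo (-1 each), 2×azido (-1 each), 1×pyridine (neutral), 1×nitrato (-1 each); total -5. So Mn + (-5) = 3−, giving Mn = +2.
Ligands are named alphabetically: azido before bromo before nitrato before pyridine.
The complex ion is anionic, so manganese takes the -ate form manganate(II).

ammonium diazidodibromonitrato(pyridine)manganate(II)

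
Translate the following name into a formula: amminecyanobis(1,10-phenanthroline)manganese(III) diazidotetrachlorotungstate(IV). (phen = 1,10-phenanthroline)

[Mn(CN)(NH3)(phen)2][WCl4(N3)2]

Cation [Mn…]: ligand charges -1, Mn(III) ⇒ ion charge 2+.
Anion [W…]: ligand charges -6, W(IV) ⇒ ion charge 2−.
One 2+ cation balances one 2− anion.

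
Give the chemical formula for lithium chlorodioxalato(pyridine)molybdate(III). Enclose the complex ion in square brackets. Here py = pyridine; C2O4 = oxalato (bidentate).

Li2[Mo(C2O4)2Cl(py)]

Ligands: 1 pyridine (py, neutral), 1 chloro (Cl, -1), 2 oxalato (C2O4, -2). Ligand charge sum = -5.
With Mo in oxidation state +3, the complex ion is [Mo...]^2−.
Charge balance with lithium (+1) requires 1 complex ion per 2 lithium.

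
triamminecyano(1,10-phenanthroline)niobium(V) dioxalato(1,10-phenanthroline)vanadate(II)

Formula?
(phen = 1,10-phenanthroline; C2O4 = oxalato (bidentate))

Cation [Nb…]: ligand charges -1, Nb(V) ⇒ ion charge 4+.
Anion [V…]: ligand charges -4, V(II) ⇒ ion charge 2−.
One 4+ cation requires 2 of the 2− anion.

[Nb(CN)(NH3)3(phen)][V(C2O4)2(phen)]2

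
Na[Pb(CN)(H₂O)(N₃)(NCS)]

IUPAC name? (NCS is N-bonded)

sodium aquaazidocyanoisothiocyanatoplumbate(II)

The 1 sodium counter-ion carries a total charge of +1, so each complex ion is 1−.
Ligand charges: 1×aqua (neutral), 1×azido (-1 each), 1×isothiocyanato (-1 each), 1×cyano (-1 each); total -3. So Pb + (-3) = 1−, giving Pb = +2.
The complex ion is anionic, so lead takes the -ate form plumbate(II).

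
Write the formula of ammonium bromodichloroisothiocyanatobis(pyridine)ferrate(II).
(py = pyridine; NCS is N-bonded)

(NH4)2[FeBrCl2(NCS)(py)2]

Ligands: 2 pyridine (py, neutral), 1 isothiocyanato (NCS, -1), 1 bromo (Br, -1), 2 chloro (Cl, -1). Ligand charge sum = -4.
With Fe in oxidation state +2, the complex ion is [Fe...]^2−.
Charge balance with ammonium (+1) requires 1 complex ion per 2 ammonium.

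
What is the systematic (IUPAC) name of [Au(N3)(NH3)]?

ammineazidogold(I)

There is no counter-ion, so the complex is neutral overall.
Ligand charges: 1×ammine (neutral), 1×azido (-1 each); total -1. So Au + (-1) = 0, giving Au = +1.
Ligands are named alphabetically: ammine before azido.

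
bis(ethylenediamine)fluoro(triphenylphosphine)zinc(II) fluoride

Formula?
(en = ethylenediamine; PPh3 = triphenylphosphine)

Ligands: 2 ethylenediamine (en, neutral), 1 triphenylphosphine (PPh3, neutral), 1 fluoro (F, -1). Ligand charge sum = -1.
With Zn in oxidation state +2, the complex ion is [Zn...]^1+.
Charge balance with fluoride (-1) requires 1 complex ion per 1 fluoride.

[Zn(en)2F(PPh3)]F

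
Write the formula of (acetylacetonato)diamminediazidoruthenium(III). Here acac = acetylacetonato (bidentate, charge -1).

Ligands: 1 acetylacetonato (acac, -1), 2 azido (N3, -1), 2 ammine (NH3, neutral). Ligand charge sum = -3.
With Ru in oxidation state +3, the complex ion is [Ru...].

[Ru(acac)(N3)2(NH3)2]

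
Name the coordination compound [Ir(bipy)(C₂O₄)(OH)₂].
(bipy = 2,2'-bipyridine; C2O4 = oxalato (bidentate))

There is no counter-ion, so the complex is neutral overall.
Ligand charges: 1×2,2'-bipyridine (neutral), 2×hydroxo (-1 each), 1×oxalato (-2 each); total -4. So Ir + (-4) = 0, giving Ir = +4.
Ligands are named alphabetically: bipyridine before hydroxo before oxalato.

(2,2'-bipyridine)dihydroxooxalatoiridium(IV)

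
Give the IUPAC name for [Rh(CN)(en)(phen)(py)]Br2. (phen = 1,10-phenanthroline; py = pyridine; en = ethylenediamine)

The 2 bromide counter-ions carry a total charge of -2, so each complex ion is 2+.
Ligand charges: 1×1,10-phenanthroline (neutral), 1×pyridine (neutral), 1×cyano (-1 each), 1×ethylenediamine (neutral); total -1. So Rh + (-1) = 2+, giving Rh = +3.
Ligands are named alphabetically: cyano before ethylenediamine before phenanthroline before pyridine.

cyano(ethylenediamine)(1,10-phenanthroline)(pyridine)rhodium(III) bromide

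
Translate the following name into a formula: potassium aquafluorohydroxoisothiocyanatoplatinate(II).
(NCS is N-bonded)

K[PtF(H2O)(NCS)(OH)]

Ligands: 1 aqua (H2O, neutral), 1 fluoro (F, -1), 1 isothiocyanato (NCS, -1), 1 hydroxo (OH, -1). Ligand charge sum = -3.
With Pt in oxidation state +2, the complex ion is [Pt...]^1−.
Charge balance with potassium (+1) requires 1 complex ion per 1 potassium.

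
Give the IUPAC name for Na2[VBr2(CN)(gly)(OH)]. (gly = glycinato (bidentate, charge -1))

sodium dibromocyano(glycinato)hydroxovanadate(III)

The 2 sodium counter-ions carry a total charge of +2, so each complex ion is 2−.
Ligand charges: 1×glycinato (-1 each), 2×bromo (-1 each), 1×hydroxo (-1 each), 1×cyano (-1 each); total -5. So V + (-5) = 2−, giving V = +3.
Ligands are named alphabetically: bromo before cyano before glycinato before hydroxo.
The complex ion is anionic, so vanadium takes the -ate form vanadate(III).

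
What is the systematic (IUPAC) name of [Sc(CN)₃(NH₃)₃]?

There is no counter-ion, so the complex is neutral overall.
Ligand charges: 3×ammine (neutral), 3×cyano (-1 each); total -3. So Sc + (-3) = 0, giving Sc = +3.
Ligands are named alphabetically: ammine before cyano.

triamminetricyanoscandium(III)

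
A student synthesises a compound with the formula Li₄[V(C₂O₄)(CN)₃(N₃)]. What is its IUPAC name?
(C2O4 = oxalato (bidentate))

The 4 lithium counter-ions carry a total charge of +4, so each complex ion is 4−.
Ligand charges: 1×azido (-1 each), 3×cyano (-1 each), 1×oxalato (-2 each); total -6. So V + (-6) = 4−, giving V = +2.
The complex ion is anionic, so vanadium takes the -ate form vanadate(II).

lithium azidotricyanooxalatovanadate(II)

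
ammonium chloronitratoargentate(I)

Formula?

Ligands: 1 nitrato (NO3, -1), 1 chloro (Cl, -1). Ligand charge sum = -2.
With Ag in oxidation state +1, the complex ion is [Ag...]^1−.
Charge balance with ammonium (+1) requires 1 complex ion per 1 ammonium.

NH4[AgCl(NO3)]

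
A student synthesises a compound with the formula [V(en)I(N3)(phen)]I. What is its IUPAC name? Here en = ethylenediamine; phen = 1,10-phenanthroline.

azido(ethylenediamine)iodo(1,10-phenanthroline)vanadium(III) iodide

The 1 iodide counter-ion carries a total charge of -1, so each complex ion is 1+.
Ligand charges: 1×azido (-1 each), 1×ethylenediamine (neutral), 1×iodo (-1 each), 1×1,10-phenanthroline (neutral); total -2. So V + (-2) = 1+, giving V = +3.
Ligands are named alphabetically: azido before ethylenediamine before iodo before phenanthroline.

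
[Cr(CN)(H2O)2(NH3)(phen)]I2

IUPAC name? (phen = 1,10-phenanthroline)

amminediaquacyano(1,10-phenanthroline)chromium(III) iodide

The 2 iodide counter-ions carry a total charge of -2, so each complex ion is 2+.
Ligand charges: 1×cyano (-1 each), 1×ammine (neutral), 1×1,10-phenanthroline (neutral), 2×aqua (neutral); total -1. So Cr + (-1) = 2+, giving Cr = +3.
Ligands are named alphabetically: ammine before aqua before cyano before phenanthroline.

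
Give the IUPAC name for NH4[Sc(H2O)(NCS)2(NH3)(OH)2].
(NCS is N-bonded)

The 1 ammonium counter-ion carries a total charge of +1, so each complex ion is 1−.
Ligand charges: 1×ammine (neutral), 2×isothiocyanato (-1 each), 2×hydroxo (-1 each), 1×aqua (neutral); total -4. So Sc + (-4) = 1−, giving Sc = +3.
Ligands are named alphabetically: ammine before aqua before hydroxo before isothiocyanato.
The complex ion is anionic, so scandium takes the -ate form scandate(III).

ammonium ammineaquadihydroxodiisothiocyanatoscandate(III)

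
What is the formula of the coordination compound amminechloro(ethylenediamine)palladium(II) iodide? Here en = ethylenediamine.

[PdCl(en)(NH3)]I

Ligands: 1 ammine (NH3, neutral), 1 chloro (Cl, -1), 1 ethylenediamine (en, neutral). Ligand charge sum = -1.
Charge balance with iodide (-1) requires 1 complex ion per 1 iodide.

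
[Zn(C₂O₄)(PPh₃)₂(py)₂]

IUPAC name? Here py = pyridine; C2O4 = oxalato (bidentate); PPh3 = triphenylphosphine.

oxalatobis(pyridine)bis(triphenylphosphine)zinc(II)

There is no counter-ion, so the complex is neutral overall.
Ligand charges: 2×pyridine (neutral), 1×oxalato (-2 each), 2×triphenylphosphine (neutral); total -2. So Zn + (-2) = 0, giving Zn = +2.
Ligands are named alphabetically: oxalato before pyridine before triphenylphosphine.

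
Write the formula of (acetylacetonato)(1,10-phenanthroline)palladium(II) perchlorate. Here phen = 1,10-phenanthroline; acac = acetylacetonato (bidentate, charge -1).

Ligands: 1 1,10-phenanthroline (phen, neutral), 1 acetylacetonato (acac, -1). Ligand charge sum = -1.
With Pd in oxidation state +2, the complex ion is [Pd...]^1+.
Charge balance with perchlorate (-1) requires 1 complex ion per 1 perchlorate.

[Pd(acac)(phen)]ClO4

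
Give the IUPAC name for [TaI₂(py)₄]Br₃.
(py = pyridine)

diiodotetrakis(pyridine)tantalum(V) bromide

The 3 bromide counter-ions carry a total charge of -3, so each complex ion is 3+.
Ligand charges: 2×iodo (-1 each), 4×pyridine (neutral); total -2. So Ta + (-2) = 3+, giving Ta = +5.
Ligands are named alphabetically: iodo before pyridine.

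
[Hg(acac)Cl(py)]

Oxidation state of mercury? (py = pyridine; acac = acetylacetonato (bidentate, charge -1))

No counter-ion: the bracketed complex is neutral.
Ligand charges: 1×py neutral; 1×acac = -1; 1×Cl = -1; sum -2.
Hg + (-2) = 0 ⇒ Hg is +2.

+2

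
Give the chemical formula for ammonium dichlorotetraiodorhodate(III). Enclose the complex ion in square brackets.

(NH4)3[RhCl2I4]

Ligands: 2 chloro (Cl, -1), 4 iodo (I, -1). Ligand charge sum = -6.
With Rh in oxidation state +3, the complex ion is [Rh...]^3−.
Charge balance with ammonium (+1) requires 1 complex ion per 3 ammonium.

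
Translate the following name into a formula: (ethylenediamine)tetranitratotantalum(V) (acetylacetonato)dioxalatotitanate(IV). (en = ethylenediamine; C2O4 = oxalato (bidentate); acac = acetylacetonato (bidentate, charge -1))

[Ta(en)(NO3)4][Ti(acac)(C2O4)2]

Cation [Ta…]: ligand charges -4, Ta(V) ⇒ ion charge 1+.
Anion [Ti…]: ligand charges -5, Ti(IV) ⇒ ion charge 1−.
One 1+ cation balances one 1− anion.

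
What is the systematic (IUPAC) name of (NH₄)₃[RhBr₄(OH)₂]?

The 3 ammonium counter-ions carry a total charge of +3, so each complex ion is 3−.
Ligand charges: 4×bromo (-1 each), 2×hydroxo (-1 each); total -6. So Rh + (-6) = 3−, giving Rh = +3.
The complex ion is anionic, so rhodium takes the -ate form rhodate(III).

ammonium tetrabromodihydroxorhodate(III)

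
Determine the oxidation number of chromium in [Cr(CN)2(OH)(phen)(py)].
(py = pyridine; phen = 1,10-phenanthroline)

No counter-ion: the bracketed complex is neutral.
Ligand charges: 1×OH = -1; 1×py neutral; 2×CN = -2; 1×phen neutral; sum -3.
Cr + (-3) = 0 ⇒ Cr is +3.

+3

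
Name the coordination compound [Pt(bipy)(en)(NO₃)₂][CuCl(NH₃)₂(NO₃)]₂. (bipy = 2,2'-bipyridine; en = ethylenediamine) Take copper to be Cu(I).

(2,2'-bipyridine)(ethylenediamine)dinitratoplatinum(IV) diamminechloronitratocuprate(I)

Cu is given as +1; the anion's ligand charges sum to -2, so the complex anion is 1−.
With 2 anions per cation, the cation must be 2×1 = 2+.
Cation: ligand charges sum to -2; for the ion to be 2+, Pt = +4.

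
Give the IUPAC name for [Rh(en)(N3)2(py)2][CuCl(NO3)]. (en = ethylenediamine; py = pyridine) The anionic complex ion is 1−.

diazido(ethylenediamine)bis(pyridine)rhodium(III) chloronitratocuprate(I)

Both ions are complex: the cation is named first with the plain metal name, the anion second with the -ate form; each ion's ligands are alphabetised independently.
The complex anion is given as 1−; its ligand charges sum to -2, so Cu = +1.
A 1:1 salt means the cation carries the equal and opposite charge, 1+.
Cation: ligand charges sum to -2; for the ion to be 1+, Rh = +3.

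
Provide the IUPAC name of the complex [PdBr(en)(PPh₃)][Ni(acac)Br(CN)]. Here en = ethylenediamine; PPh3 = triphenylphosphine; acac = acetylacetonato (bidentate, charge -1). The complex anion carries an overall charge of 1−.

bromo(ethylenediamine)(triphenylphosphine)palladium(II) (acetylacetonato)bromocyanonickelate(II)

Both ions are complex: the cation is named first with the plain metal name, the anion second with the -ate form; each ion's ligands are alphabetised independently.
The complex anion is given as 1−; its ligand charges sum to -3, so Ni = +2.
A 1:1 salt means the cation carries the equal and opposite charge, 1+.
Cation: ligand charges sum to -1; for the ion to be 1+, Pd = +2.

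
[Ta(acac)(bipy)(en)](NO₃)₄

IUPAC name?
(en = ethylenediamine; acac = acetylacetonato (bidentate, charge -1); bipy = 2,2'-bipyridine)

The 4 nitrate counter-ions carry a total charge of -4, so each complex ion is 4+.
Ligand charges: 1×ethylenediamine (neutral), 1×acetylacetonato (-1 each), 1×2,2'-bipyridine (neutral); total -1. So Ta + (-1) = 4+, giving Ta = +5.
Ligands are named alphabetically: acetylacetonato before bipyridine before ethylenediamine.

(acetylacetonato)(2,2'-bipyridine)(ethylenediamine)tantalum(V) nitrate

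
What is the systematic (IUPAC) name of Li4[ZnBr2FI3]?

The 4 lithium counter-ions carry a total charge of +4, so each complex ion is 4−.
Ligand charges: 3×iodo (-1 each), 1×fluoro (-1 each), 2×bromo (-1 each); total -6. So Zn + (-6) = 4−, giving Zn = +2.
The complex ion is anionic, so zinc takes the -ate form zincate(II).

lithium dibromofluorotriiodozincate(II)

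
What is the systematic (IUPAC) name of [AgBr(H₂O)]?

There is no counter-ion, so the complex is neutral overall.
Ligand charges: 1×bromo (-1 each), 1×aqua (neutral); total -1. So Ag + (-1) = 0, giving Ag = +1.
Ligands are named alphabetically: aqua before bromo.

aquabromosilver(I)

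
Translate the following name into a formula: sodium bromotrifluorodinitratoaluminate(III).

Na3[AlBrF3(NO3)2]

Ligands: 1 bromo (Br, -1), 3 fluoro (F, -1), 2 nitrato (NO3, -1). Ligand charge sum = -6.
With Al in oxidation state +3, the complex ion is [Al...]^3−.
Charge balance with sodium (+1) requires 1 complex ion per 3 sodium.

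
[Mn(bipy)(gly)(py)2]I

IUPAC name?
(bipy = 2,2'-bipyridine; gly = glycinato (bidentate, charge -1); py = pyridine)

(2,2'-bipyridine)(glycinato)bis(pyridine)manganese(II) iodide

The 1 iodide counter-ion carries a total charge of -1, so each complex ion is 1+.
Ligand charges: 1×2,2'-bipyridine (neutral), 1×glycinato (-1 each), 2×pyridine (neutral); total -1. So Mn + (-1) = 1+, giving Mn = +2.
Ligands are named alphabetically: bipyridine before glycinato before pyridine.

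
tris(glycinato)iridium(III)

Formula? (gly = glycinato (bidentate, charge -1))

[Ir(gly)3]

Ligands: 3 glycinato (gly, -1). Ligand charge sum = -3.
With Ir in oxidation state +3, the complex ion is [Ir...].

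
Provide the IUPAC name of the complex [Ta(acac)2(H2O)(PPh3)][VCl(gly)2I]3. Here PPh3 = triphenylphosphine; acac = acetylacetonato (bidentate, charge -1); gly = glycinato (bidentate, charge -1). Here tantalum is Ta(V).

bis(acetylacetonato)aqua(triphenylphosphine)tantalum(V) chlorobis(glycinato)iodovanadate(III)

Both ions are complex: the cation is named first with the plain metal name, the anion second with the -ate form; each ion's ligands are alphabetised independently.
Ta is given as +5; the cation's ligand charges sum to -2, so the complex cation is 3+.
With 3 anions per cation, each anion must be 3/3 = 1−.
Anion: ligand charges sum to -4; for the ion to be 1−, V = +3.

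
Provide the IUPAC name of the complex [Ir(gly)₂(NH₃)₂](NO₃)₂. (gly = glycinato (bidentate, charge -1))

diamminebis(glycinato)iridium(IV) nitrate

The 2 nitrate counter-ions carry a total charge of -2, so each complex ion is 2+.
Ligand charges: 2×glycinato (-1 each), 2×ammine (neutral); total -2. So Ir + (-2) = 2+, giving Ir = +4.
Ligands are named alphabetically: ammine before glycinato.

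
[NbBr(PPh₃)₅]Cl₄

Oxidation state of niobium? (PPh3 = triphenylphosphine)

+5

4 chloride outside the brackets (-1 each) → the complex ion is 4+.
Ligand charges: 5×PPh3 neutral; 1×Br = -1; sum -1.
Nb + (-1) = 4+ ⇒ Nb is +5.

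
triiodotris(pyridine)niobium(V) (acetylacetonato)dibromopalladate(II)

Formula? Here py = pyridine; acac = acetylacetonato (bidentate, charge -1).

Cation [Nb…]: ligand charges -3, Nb(V) ⇒ ion charge 2+.
Anion [Pd…]: ligand charges -3, Pd(II) ⇒ ion charge 1−.
One 2+ cation requires 2 of the 1− anion.

[NbI3(py)3][Pd(acac)Br2]2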